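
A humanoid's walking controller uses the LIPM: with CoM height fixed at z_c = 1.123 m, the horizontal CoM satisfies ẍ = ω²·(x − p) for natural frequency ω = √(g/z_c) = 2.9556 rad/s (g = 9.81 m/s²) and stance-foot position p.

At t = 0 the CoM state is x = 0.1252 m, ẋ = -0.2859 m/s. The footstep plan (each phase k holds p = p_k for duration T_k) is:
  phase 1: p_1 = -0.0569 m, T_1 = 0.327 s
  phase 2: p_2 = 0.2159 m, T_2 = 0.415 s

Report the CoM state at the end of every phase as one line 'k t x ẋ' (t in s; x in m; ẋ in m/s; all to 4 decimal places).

1 0.3270 0.1083 0.1749
2 0.7420 0.1089 -0.1716

phase 1: p=-0.0569, T=0.327, ωT=0.966481, cosh=1.504549, sinh=1.124130; start (x,ẋ)=(0.125200, -0.285900) → end (x,ẋ)=(0.108339, 0.174873)
phase 2: p=0.2159, T=0.415, ωT=1.226574, cosh=1.851412, sinh=1.558116; start (x,ẋ)=(0.108339, 0.174873) → end (x,ẋ)=(0.108949, -0.171573)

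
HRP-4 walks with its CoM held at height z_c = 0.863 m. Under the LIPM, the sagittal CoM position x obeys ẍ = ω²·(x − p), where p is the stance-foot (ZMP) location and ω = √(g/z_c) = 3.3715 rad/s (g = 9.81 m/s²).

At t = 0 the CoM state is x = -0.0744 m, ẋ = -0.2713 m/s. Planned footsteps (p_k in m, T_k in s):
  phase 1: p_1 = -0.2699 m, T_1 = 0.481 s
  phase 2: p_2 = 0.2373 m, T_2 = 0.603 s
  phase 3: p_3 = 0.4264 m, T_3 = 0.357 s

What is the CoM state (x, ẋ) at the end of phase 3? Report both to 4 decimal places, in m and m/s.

x = 1.0290, ẋ = 2.2829

phase 1: p=-0.2699, T=0.481, ωT=1.621692, cosh=2.629605, sinh=2.432040; start (x,ẋ)=(-0.074400, -0.271300) → end (x,ẋ)=(0.048485, 0.889615)
phase 2: p=0.2373, T=0.603, ωT=2.033015, cosh=3.884007, sinh=3.753067; start (x,ẋ)=(0.048485, 0.889615) → end (x,ẋ)=(0.494236, 1.066103)
phase 3: p=0.4264, T=0.357, ωT=1.203626, cosh=1.816140, sinh=1.516036; start (x,ẋ)=(0.494236, 1.066103) → end (x,ẋ)=(1.028986, 2.282924)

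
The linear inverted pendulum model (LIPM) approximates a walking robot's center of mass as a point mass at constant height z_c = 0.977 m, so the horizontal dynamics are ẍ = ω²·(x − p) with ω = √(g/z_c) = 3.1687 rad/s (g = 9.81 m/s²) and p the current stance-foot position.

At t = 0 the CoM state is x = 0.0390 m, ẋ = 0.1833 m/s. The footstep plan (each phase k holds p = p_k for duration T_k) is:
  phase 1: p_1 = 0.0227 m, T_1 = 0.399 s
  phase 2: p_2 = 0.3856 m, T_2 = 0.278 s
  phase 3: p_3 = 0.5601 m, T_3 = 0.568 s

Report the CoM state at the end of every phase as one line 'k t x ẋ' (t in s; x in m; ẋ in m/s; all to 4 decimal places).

1 0.3990 0.1481 0.4345
2 0.6770 0.1869 -0.1378
3 1.2450 -0.7274 -3.9069

phase 1: p=0.0227, T=0.399, ωT=1.264311, cosh=1.911544, sinh=1.629110; start (x,ẋ)=(0.039000, 0.183300) → end (x,ẋ)=(0.148097, 0.434529)
phase 2: p=0.3856, T=0.278, ωT=0.880899, cosh=1.413739, sinh=0.999328; start (x,ẋ)=(0.148097, 0.434529) → end (x,ẋ)=(0.186873, -0.137758)
phase 3: p=0.5601, T=0.568, ωT=1.799822, cosh=3.106948, sinh=2.941620; start (x,ẋ)=(0.186873, -0.137758) → end (x,ẋ)=(-0.727383, -3.906899)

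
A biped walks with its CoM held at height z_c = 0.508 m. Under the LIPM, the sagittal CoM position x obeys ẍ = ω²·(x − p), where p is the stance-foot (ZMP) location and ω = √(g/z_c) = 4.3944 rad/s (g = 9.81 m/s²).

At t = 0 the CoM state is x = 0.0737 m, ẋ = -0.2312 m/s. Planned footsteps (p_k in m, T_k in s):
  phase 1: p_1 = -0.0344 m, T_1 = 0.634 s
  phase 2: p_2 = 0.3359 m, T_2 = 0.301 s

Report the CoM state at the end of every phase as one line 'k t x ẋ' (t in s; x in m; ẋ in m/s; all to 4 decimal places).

phase 1: p=-0.0344, T=0.634, ωT=2.786050, cosh=8.139247, sinh=8.077583; start (x,ẋ)=(0.073700, -0.231200) → end (x,ẋ)=(0.420471, 1.955338)
phase 2: p=0.3359, T=0.301, ωT=1.322714, cosh=2.010004, sinh=1.743593; start (x,ẋ)=(0.420471, 1.955338) → end (x,ẋ)=(1.281720, 4.578226)

1 0.6340 0.4205 1.9553
2 0.9350 1.2817 4.5782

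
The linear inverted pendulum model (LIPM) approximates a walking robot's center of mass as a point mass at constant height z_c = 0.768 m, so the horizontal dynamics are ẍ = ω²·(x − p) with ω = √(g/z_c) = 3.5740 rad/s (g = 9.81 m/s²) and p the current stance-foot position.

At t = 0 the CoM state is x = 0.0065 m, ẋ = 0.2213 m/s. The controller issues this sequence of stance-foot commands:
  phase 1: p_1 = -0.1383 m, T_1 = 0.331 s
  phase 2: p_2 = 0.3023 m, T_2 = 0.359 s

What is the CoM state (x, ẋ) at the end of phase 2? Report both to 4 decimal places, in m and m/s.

x = 0.6671, ẋ = 1.7153

phase 1: p=-0.1383, T=0.331, ωT=1.182994, cosh=1.785246, sinh=1.478886; start (x,ẋ)=(0.006500, 0.221300) → end (x,ẋ)=(0.211775, 1.160421)
phase 2: p=0.3023, T=0.359, ωT=1.283066, cosh=1.942435, sinh=1.665249; start (x,ẋ)=(0.211775, 1.160421) → end (x,ẋ)=(0.667142, 1.715277)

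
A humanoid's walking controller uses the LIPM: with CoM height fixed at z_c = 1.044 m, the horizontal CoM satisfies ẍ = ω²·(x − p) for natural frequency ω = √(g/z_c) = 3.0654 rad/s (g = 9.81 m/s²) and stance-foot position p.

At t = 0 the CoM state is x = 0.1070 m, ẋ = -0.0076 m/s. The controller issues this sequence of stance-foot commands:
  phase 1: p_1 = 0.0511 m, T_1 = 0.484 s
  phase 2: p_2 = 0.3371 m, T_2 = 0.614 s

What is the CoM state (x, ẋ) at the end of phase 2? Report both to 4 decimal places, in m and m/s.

phase 1: p=0.0511, T=0.484, ωT=1.483654, cosh=2.317916, sinh=2.091109; start (x,ẋ)=(0.107000, -0.007600) → end (x,ẋ)=(0.175487, 0.340708)
phase 2: p=0.3371, T=0.614, ωT=1.882156, cosh=3.359954, sinh=3.207693; start (x,ẋ)=(0.175487, 0.340708) → end (x,ẋ)=(0.150611, -0.444356)

x = 0.1506, ẋ = -0.4444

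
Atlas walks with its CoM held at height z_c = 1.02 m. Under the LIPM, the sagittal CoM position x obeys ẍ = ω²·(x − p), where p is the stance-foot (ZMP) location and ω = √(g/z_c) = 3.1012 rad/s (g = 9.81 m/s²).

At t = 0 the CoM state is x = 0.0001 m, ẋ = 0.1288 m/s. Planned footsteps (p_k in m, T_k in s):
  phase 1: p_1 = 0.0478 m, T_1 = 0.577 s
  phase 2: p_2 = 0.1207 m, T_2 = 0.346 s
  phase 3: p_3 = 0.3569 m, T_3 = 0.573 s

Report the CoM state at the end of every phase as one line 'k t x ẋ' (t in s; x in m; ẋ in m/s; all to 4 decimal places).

1 0.5770 0.0219 -0.0341
2 0.9230 -0.0549 -0.4514
3 1.4960 -1.3131 -5.0393

phase 1: p=0.0478, T=0.577, ωT=1.789392, cosh=3.076438, sinh=2.909376; start (x,ẋ)=(0.000100, 0.128800) → end (x,ẋ)=(0.021887, -0.034131)
phase 2: p=0.1207, T=0.346, ωT=1.073015, cosh=1.633080, sinh=1.291104; start (x,ẋ)=(0.021887, -0.034131) → end (x,ẋ)=(-0.054879, -0.451383)
phase 3: p=0.3569, T=0.573, ωT=1.776988, cosh=3.040584, sinh=2.871437; start (x,ẋ)=(-0.054879, -0.451383) → end (x,ẋ)=(-1.313088, -5.039316)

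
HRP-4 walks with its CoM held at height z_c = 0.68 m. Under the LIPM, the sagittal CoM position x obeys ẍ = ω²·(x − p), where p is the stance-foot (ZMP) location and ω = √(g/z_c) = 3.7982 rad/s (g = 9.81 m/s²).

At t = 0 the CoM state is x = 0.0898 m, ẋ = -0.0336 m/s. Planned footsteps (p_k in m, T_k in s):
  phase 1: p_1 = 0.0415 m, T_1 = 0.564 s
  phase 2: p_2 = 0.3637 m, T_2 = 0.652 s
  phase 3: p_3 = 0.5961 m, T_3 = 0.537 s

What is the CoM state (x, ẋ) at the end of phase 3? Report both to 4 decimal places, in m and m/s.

phase 1: p=0.0415, T=0.564, ωT=2.142185, cosh=4.317713, sinh=4.200315; start (x,ẋ)=(0.089800, -0.033600) → end (x,ẋ)=(0.212888, 0.625485)
phase 2: p=0.3637, T=0.652, ωT=2.476426, cosh=5.991355, sinh=5.907312; start (x,ẋ)=(0.212888, 0.625485) → end (x,ẋ)=(0.432946, 0.363720)
phase 3: p=0.5961, T=0.537, ωT=2.039633, cosh=3.908933, sinh=3.778857; start (x,ẋ)=(0.432946, 0.363720) → end (x,ẋ)=(0.320211, -0.919962)

x = 0.3202, ẋ = -0.9200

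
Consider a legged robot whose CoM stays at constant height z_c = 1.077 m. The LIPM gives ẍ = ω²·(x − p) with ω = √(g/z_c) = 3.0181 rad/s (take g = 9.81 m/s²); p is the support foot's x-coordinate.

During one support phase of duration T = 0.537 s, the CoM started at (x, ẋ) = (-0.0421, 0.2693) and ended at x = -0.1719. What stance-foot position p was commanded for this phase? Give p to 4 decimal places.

ωT = 3.0181·0.537 = 1.620720; cosh(ωT) = 2.627242, sinh(ωT) = 2.429486
x(T) = p + (x₀−p)·cosh(ωT) + (ẋ₀/ω)·sinh(ωT) ⇒ p·(1 − cosh) = x(T) − x₀·cosh − (ẋ₀/ω)·sinh
numerator   = -0.1719 − (-0.0421)·2.627242 − (0.2693/3.0181)·2.429486 = -0.278072
denominator = 1 − 2.627242 = -1.627242
p = -0.278072 / -1.627242 = 0.1709

p = 0.1709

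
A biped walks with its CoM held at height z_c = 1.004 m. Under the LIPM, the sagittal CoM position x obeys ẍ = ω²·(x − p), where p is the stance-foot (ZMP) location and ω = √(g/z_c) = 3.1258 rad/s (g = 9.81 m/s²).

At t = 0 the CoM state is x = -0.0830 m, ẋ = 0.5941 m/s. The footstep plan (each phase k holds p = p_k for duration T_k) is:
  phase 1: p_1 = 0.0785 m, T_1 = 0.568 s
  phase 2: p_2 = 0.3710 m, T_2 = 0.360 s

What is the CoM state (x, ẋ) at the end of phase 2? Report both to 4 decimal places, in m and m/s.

phase 1: p=0.0785, T=0.568, ωT=1.775454, cosh=3.036185, sinh=2.866778; start (x,ẋ)=(-0.083000, 0.594100) → end (x,ẋ)=(0.133026, 0.356600)
phase 2: p=0.3710, T=0.360, ωT=1.125288, cosh=1.702832, sinh=1.378273; start (x,ẋ)=(0.133026, 0.356600) → end (x,ẋ)=(0.123007, -0.418013)

x = 0.1230, ẋ = -0.4180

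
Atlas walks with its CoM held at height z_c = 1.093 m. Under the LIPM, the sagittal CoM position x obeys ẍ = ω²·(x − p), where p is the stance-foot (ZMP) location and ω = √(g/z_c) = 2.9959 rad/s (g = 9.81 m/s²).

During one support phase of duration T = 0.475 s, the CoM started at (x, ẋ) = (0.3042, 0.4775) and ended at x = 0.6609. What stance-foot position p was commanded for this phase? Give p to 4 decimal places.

p = 0.2664

ωT = 2.9959·0.475 = 1.423052; cosh(ωT) = 2.195373, sinh(ωT) = 1.954395
x(T) = p + (x₀−p)·cosh(ωT) + (ẋ₀/ω)·sinh(ωT) ⇒ p·(1 − cosh) = x(T) − x₀·cosh − (ẋ₀/ω)·sinh
numerator   = 0.6609 − (0.3042)·2.195373 − (0.4775/2.9959)·1.954395 = -0.318433
denominator = 1 − 2.195373 = -1.195373
p = -0.318433 / -1.195373 = 0.2664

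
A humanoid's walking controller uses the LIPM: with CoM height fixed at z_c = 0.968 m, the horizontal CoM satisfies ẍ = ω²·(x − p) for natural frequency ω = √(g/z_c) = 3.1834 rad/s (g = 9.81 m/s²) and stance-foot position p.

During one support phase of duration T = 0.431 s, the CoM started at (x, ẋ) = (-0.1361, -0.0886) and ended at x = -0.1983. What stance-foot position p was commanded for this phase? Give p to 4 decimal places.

p = -0.1262

ωT = 3.1834·0.431 = 1.372045; cosh(ωT) = 2.098498, sinh(ωT) = 1.844910
x(T) = p + (x₀−p)·cosh(ωT) + (ẋ₀/ω)·sinh(ωT) ⇒ p·(1 − cosh) = x(T) − x₀·cosh − (ẋ₀/ω)·sinh
numerator   = -0.1983 − (-0.1361)·2.098498 − (-0.0886/3.1834)·1.844910 = 0.138653
denominator = 1 − 2.098498 = -1.098498
p = 0.138653 / -1.098498 = -0.1262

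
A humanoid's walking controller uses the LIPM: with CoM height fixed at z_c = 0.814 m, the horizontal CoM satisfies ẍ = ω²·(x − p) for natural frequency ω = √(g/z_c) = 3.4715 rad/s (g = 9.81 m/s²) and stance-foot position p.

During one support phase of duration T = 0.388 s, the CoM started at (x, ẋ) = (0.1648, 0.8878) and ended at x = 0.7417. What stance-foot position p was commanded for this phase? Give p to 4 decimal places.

ωT = 3.4715·0.388 = 1.346942; cosh(ωT) = 2.052841, sinh(ωT) = 1.792807
x(T) = p + (x₀−p)·cosh(ωT) + (ẋ₀/ω)·sinh(ωT) ⇒ p·(1 − cosh) = x(T) − x₀·cosh − (ẋ₀/ω)·sinh
numerator   = 0.7417 − (0.1648)·2.052841 − (0.8878/3.4715)·1.792807 = -0.055100
denominator = 1 − 2.052841 = -1.052841
p = -0.055100 / -1.052841 = 0.0523

p = 0.0523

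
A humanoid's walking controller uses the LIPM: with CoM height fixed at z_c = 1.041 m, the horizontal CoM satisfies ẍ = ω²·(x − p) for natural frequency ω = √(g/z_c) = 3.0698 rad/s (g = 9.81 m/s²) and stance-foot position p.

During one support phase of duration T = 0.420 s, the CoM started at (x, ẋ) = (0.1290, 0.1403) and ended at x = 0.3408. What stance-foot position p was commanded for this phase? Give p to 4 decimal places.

ωT = 3.0698·0.420 = 1.289316; cosh(ωT) = 1.952881, sinh(ωT) = 1.677422
x(T) = p + (x₀−p)·cosh(ωT) + (ẋ₀/ω)·sinh(ωT) ⇒ p·(1 − cosh) = x(T) − x₀·cosh − (ẋ₀/ω)·sinh
numerator   = 0.3408 − (0.1290)·1.952881 − (0.1403/3.0698)·1.677422 = 0.012215
denominator = 1 − 1.952881 = -0.952881
p = 0.012215 / -0.952881 = -0.0128

p = -0.0128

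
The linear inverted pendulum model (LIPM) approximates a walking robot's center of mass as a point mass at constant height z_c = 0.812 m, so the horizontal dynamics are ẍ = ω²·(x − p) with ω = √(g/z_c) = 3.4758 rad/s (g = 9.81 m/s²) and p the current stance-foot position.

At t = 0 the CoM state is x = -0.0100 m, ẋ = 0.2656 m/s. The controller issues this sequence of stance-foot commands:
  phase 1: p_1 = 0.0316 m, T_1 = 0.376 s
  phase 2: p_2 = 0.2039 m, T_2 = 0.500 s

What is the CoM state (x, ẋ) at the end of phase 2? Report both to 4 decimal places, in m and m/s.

phase 1: p=0.0316, T=0.376, ωT=1.306901, cosh=1.982681, sinh=1.712024; start (x,ẋ)=(-0.010000, 0.265600) → end (x,ẋ)=(0.079943, 0.279053)
phase 2: p=0.2039, T=0.500, ωT=1.737900, cosh=2.930640, sinh=2.754751; start (x,ẋ)=(0.079943, 0.279053) → end (x,ẋ)=(0.061791, -0.369078)

x = 0.0618, ẋ = -0.3691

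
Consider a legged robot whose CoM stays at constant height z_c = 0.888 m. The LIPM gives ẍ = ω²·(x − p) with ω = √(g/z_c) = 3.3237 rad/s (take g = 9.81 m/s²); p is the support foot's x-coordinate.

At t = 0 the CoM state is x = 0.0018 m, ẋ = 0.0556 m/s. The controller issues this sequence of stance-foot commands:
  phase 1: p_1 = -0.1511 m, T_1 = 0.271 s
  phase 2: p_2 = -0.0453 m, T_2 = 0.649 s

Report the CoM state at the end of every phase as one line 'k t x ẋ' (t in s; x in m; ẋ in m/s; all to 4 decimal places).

1 0.2710 0.0853 0.6019
2 0.9200 1.2993 4.4885

phase 1: p=-0.1511, T=0.271, ωT=0.900723, cosh=1.433829, sinh=1.027553; start (x,ẋ)=(0.001800, 0.055600) → end (x,ẋ)=(0.085322, 0.601917)
phase 2: p=-0.0453, T=0.649, ωT=2.157081, cosh=4.380764, sinh=4.265102; start (x,ẋ)=(0.085322, 0.601917) → end (x,ẋ)=(1.299326, 4.488537)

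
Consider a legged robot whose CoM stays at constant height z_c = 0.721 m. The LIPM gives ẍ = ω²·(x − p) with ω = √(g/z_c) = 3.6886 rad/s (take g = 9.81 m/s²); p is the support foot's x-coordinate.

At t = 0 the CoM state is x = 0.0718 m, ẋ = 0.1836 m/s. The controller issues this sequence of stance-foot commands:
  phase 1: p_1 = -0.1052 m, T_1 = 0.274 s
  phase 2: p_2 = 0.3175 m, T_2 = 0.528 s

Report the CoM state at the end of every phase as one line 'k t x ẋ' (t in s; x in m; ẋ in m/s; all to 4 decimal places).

phase 1: p=-0.1052, T=0.274, ωT=1.010676, cosh=1.555716, sinh=1.191743; start (x,ẋ)=(0.071800, 0.183600) → end (x,ẋ)=(0.229481, 1.063697)
phase 2: p=0.3175, T=0.528, ωT=1.947581, cosh=3.577162, sinh=3.434543; start (x,ẋ)=(0.229481, 1.063697) → end (x,ẋ)=(0.993074, 2.689930)

1 0.2740 0.2295 1.0637
2 0.8020 0.9931 2.6899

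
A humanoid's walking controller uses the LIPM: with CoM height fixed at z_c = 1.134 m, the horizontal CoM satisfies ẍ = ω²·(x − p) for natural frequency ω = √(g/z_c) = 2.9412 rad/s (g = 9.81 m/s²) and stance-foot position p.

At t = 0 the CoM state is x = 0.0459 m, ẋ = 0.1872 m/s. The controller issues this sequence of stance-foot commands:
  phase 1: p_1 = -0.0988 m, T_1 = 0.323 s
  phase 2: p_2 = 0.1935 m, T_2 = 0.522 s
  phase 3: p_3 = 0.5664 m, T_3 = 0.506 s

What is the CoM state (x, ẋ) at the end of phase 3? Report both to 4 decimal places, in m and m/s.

phase 1: p=-0.0988, T=0.323, ωT=0.950008, cosh=1.486234, sinh=1.099496; start (x,ẋ)=(0.045900, 0.187200) → end (x,ẋ)=(0.186238, 0.746159)
phase 2: p=0.1935, T=0.522, ωT=1.535306, cosh=2.429069, sinh=2.213679; start (x,ẋ)=(0.186238, 0.746159) → end (x,ẋ)=(0.737453, 1.765191)
phase 3: p=0.5664, T=0.506, ωT=1.488247, cosh=2.327547, sinh=2.101778; start (x,ẋ)=(0.737453, 1.765191) → end (x,ẋ)=(2.225938, 5.165972)

x = 2.2259, ẋ = 5.1660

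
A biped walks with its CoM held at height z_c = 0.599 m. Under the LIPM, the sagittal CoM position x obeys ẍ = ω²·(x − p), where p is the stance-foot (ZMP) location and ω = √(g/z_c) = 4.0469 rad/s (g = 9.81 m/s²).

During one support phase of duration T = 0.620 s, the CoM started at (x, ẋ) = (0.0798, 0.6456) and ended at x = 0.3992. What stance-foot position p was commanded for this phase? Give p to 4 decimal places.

p = 0.2060

ωT = 4.0469·0.620 = 2.509078; cosh(ωT) = 6.187467, sinh(ωT) = 6.106123
x(T) = p + (x₀−p)·cosh(ωT) + (ẋ₀/ω)·sinh(ωT) ⇒ p·(1 − cosh) = x(T) − x₀·cosh − (ẋ₀/ω)·sinh
numerator   = 0.3992 − (0.0798)·6.187467 − (0.6456/4.0469)·6.106123 = -1.068667
denominator = 1 − 6.187467 = -5.187467
p = -1.068667 / -5.187467 = 0.2060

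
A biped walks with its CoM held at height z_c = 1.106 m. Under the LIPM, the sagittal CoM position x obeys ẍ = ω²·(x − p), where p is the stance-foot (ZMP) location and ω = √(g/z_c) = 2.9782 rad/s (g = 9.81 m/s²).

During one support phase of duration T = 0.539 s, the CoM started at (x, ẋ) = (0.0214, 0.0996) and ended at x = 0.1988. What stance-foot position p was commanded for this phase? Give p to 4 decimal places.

ωT = 2.9782·0.539 = 1.605250; cosh(ωT) = 2.589971, sinh(ωT) = 2.389132
x(T) = p + (x₀−p)·cosh(ωT) + (ẋ₀/ω)·sinh(ωT) ⇒ p·(1 − cosh) = x(T) − x₀·cosh − (ẋ₀/ω)·sinh
numerator   = 0.1988 − (0.0214)·2.589971 − (0.0996/2.9782)·2.389132 = 0.063475
denominator = 1 − 2.589971 = -1.589971
p = 0.063475 / -1.589971 = -0.0399

p = -0.0399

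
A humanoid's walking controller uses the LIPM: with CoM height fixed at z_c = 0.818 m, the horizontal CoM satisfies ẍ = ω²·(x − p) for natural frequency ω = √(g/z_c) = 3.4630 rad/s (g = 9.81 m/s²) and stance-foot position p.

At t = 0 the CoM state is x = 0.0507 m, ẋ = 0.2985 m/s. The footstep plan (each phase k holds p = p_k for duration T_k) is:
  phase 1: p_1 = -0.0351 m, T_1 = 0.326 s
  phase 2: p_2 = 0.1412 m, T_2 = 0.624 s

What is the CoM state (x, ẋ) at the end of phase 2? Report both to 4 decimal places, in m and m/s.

phase 1: p=-0.0351, T=0.326, ωT=1.128938, cosh=1.707874, sinh=1.384497; start (x,ẋ)=(0.050700, 0.298500) → end (x,ẋ)=(0.230775, 0.921170)
phase 2: p=0.1412, T=0.624, ωT=2.160912, cosh=4.397135, sinh=4.281915; start (x,ẋ)=(0.230775, 0.921170) → end (x,ẋ)=(1.674077, 5.378748)

x = 1.6741, ẋ = 5.3787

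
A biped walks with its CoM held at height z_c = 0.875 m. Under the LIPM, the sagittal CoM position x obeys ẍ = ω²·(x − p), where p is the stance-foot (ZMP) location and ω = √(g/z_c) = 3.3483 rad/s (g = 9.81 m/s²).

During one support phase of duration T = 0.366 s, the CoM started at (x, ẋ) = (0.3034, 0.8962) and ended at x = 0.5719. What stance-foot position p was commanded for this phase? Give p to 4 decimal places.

ωT = 3.3483·0.366 = 1.225478; cosh(ωT) = 1.849705, sinh(ωT) = 1.556088
x(T) = p + (x₀−p)·cosh(ωT) + (ẋ₀/ω)·sinh(ωT) ⇒ p·(1 − cosh) = x(T) − x₀·cosh − (ẋ₀/ω)·sinh
numerator   = 0.5719 − (0.3034)·1.849705 − (0.8962/3.3483)·1.556088 = -0.405800
denominator = 1 − 1.849705 = -0.849705
p = -0.405800 / -0.849705 = 0.4776

p = 0.4776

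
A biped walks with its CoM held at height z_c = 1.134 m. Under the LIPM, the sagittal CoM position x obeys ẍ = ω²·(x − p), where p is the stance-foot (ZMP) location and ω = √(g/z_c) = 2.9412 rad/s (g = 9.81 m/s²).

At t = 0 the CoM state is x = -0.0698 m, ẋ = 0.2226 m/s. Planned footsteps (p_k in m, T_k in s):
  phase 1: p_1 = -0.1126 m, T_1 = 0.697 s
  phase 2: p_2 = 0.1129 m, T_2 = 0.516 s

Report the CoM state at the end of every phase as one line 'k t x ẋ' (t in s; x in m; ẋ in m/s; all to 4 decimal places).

phase 1: p=-0.1126, T=0.697, ωT=2.050016, cosh=3.948381, sinh=3.819648; start (x,ẋ)=(-0.069800, 0.222600) → end (x,ẋ)=(0.345475, 1.359740)
phase 2: p=0.1129, T=0.516, ωT=1.517659, cosh=2.390380, sinh=2.171155; start (x,ẋ)=(0.345475, 1.359740) → end (x,ẋ)=(1.672584, 4.735469)

1 0.6970 0.3455 1.3597
2 1.2130 1.6726 4.7355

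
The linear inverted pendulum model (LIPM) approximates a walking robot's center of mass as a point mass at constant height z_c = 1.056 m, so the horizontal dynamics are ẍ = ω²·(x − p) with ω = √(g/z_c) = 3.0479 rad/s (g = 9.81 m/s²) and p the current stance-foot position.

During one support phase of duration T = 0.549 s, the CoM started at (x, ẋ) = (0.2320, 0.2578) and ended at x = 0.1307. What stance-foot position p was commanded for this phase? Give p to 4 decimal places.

p = 0.4133

ωT = 3.0479·0.549 = 1.673297; cosh(ωT) = 2.758669, sinh(ωT) = 2.571042
x(T) = p + (x₀−p)·cosh(ωT) + (ẋ₀/ω)·sinh(ωT) ⇒ p·(1 − cosh) = x(T) − x₀·cosh − (ẋ₀/ω)·sinh
numerator   = 0.1307 − (0.2320)·2.758669 − (0.2578/3.0479)·2.571042 = -0.726777
denominator = 1 − 2.758669 = -1.758669
p = -0.726777 / -1.758669 = 0.4133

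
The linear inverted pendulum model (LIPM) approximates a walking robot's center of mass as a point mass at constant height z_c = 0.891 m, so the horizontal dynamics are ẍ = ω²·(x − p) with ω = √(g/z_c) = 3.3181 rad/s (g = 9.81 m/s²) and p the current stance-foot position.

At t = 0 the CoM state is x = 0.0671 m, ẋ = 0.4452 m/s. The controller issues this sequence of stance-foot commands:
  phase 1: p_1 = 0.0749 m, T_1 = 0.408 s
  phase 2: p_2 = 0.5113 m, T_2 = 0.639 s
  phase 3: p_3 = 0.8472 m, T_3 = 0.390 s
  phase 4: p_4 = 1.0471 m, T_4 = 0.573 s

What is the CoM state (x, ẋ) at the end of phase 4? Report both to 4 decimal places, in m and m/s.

phase 1: p=0.0749, T=0.408, ωT=1.353785, cosh=2.065157, sinh=1.806896; start (x,ẋ)=(0.067100, 0.445200) → end (x,ẋ)=(0.301229, 0.872643)
phase 2: p=0.5113, T=0.639, ωT=2.120266, cosh=4.226676, sinh=4.106677; start (x,ẋ)=(0.301229, 0.872643) → end (x,ẋ)=(0.703432, 0.825873)
phase 3: p=0.8472, T=0.390, ωT=1.294059, cosh=1.960859, sinh=1.686703; start (x,ẋ)=(0.703432, 0.825873) → end (x,ẋ)=(0.985110, 0.814799)
phase 4: p=1.0471, T=0.573, ωT=1.901271, cosh=3.421889, sinh=3.272511; start (x,ẋ)=(0.985110, 0.814799) → end (x,ẋ)=(1.638580, 2.115030)

x = 1.6386, ẋ = 2.1150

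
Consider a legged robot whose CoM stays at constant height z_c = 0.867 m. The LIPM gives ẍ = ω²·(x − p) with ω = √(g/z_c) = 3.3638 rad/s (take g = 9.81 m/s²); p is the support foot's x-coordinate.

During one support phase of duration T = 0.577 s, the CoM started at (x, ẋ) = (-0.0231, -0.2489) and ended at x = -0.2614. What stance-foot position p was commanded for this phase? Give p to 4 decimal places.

p = -0.0286

ωT = 3.3638·0.577 = 1.940913; cosh(ωT) = 3.554339, sinh(ωT) = 3.410766
x(T) = p + (x₀−p)·cosh(ωT) + (ẋ₀/ω)·sinh(ωT) ⇒ p·(1 − cosh) = x(T) − x₀·cosh − (ẋ₀/ω)·sinh
numerator   = -0.2614 − (-0.0231)·3.554339 − (-0.2489/3.3638)·3.410766 = 0.073080
denominator = 1 − 3.554339 = -2.554339
p = 0.073080 / -2.554339 = -0.0286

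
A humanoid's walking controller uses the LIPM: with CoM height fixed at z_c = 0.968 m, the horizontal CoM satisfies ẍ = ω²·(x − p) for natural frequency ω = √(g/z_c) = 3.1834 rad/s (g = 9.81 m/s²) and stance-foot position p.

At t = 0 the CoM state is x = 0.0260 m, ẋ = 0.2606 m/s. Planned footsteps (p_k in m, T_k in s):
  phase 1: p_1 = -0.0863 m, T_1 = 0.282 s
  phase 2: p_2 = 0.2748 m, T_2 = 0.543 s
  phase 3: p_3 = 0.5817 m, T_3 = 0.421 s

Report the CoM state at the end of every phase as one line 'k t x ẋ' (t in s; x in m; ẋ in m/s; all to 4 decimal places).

phase 1: p=-0.0863, T=0.282, ωT=0.897719, cosh=1.430748, sinh=1.023250; start (x,ẋ)=(0.026000, 0.260600) → end (x,ẋ)=(0.158139, 0.738661)
phase 2: p=0.2748, T=0.543, ωT=1.728586, cosh=2.905110, sinh=2.727575; start (x,ẋ)=(0.158139, 0.738661) → end (x,ẋ)=(0.568779, 1.132924)
phase 3: p=0.5817, T=0.421, ωT=1.340211, cosh=2.040821, sinh=1.779030; start (x,ẋ)=(0.568779, 1.132924) → end (x,ẋ)=(1.188460, 2.238916)

1 0.2820 0.1581 0.7387
2 0.8250 0.5688 1.1329
3 1.2460 1.1885 2.2389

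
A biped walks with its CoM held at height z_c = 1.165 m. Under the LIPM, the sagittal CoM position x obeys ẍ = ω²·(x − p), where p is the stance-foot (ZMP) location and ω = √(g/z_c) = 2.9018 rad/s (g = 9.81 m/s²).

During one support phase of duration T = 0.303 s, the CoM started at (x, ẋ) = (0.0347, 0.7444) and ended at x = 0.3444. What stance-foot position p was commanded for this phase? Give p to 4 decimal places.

ωT = 2.9018·0.303 = 0.879245; cosh(ωT) = 1.412089, sinh(ωT) = 0.996993
x(T) = p + (x₀−p)·cosh(ωT) + (ẋ₀/ω)·sinh(ωT) ⇒ p·(1 − cosh) = x(T) − x₀·cosh − (ẋ₀/ω)·sinh
numerator   = 0.3444 − (0.0347)·1.412089 − (0.7444/2.9018)·0.996993 = 0.039642
denominator = 1 − 1.412089 = -0.412089
p = 0.039642 / -0.412089 = -0.0962

p = -0.0962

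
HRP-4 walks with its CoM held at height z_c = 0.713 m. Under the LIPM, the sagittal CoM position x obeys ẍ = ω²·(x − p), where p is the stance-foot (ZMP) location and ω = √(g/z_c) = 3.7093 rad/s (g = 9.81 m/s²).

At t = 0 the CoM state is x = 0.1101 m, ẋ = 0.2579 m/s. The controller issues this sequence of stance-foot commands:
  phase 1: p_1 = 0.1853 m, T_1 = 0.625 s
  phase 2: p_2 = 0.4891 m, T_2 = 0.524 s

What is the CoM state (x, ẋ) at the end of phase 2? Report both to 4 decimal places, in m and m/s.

phase 1: p=0.1853, T=0.625, ωT=2.318312, cosh=5.128478, sinh=5.030039; start (x,ẋ)=(0.110100, 0.257900) → end (x,ẋ)=(0.149367, -0.080441)
phase 2: p=0.4891, T=0.524, ωT=1.943673, cosh=3.563768, sinh=3.420591; start (x,ẋ)=(0.149367, -0.080441) → end (x,ẋ)=(-0.795811, -4.597210)

x = -0.7958, ẋ = -4.5972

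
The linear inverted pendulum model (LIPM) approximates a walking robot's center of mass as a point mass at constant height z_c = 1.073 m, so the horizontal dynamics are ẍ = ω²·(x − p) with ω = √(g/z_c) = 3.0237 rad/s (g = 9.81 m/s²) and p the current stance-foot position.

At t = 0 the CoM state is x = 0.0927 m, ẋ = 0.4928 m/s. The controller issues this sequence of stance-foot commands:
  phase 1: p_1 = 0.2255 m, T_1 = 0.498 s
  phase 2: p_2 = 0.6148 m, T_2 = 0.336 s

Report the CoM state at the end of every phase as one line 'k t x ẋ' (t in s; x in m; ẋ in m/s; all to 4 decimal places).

phase 1: p=0.2255, T=0.498, ωT=1.505803, cosh=2.364805, sinh=2.142965; start (x,ẋ)=(0.092700, 0.492800) → end (x,ẋ)=(0.260713, 0.304874)
phase 2: p=0.6148, T=0.336, ωT=1.015963, cosh=1.562038, sinh=1.199984; start (x,ẋ)=(0.260713, 0.304874) → end (x,ẋ)=(0.182694, -0.808544)

1 0.4980 0.2607 0.3049
2 0.8340 0.1827 -0.8085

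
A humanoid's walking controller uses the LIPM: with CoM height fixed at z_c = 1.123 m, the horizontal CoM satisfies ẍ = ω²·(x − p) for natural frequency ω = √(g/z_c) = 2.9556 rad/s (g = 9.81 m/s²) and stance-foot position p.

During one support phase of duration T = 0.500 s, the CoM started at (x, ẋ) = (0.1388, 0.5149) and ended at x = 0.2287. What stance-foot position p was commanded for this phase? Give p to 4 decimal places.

p = 0.3471

ωT = 2.9556·0.500 = 1.477800; cosh(ωT) = 2.305715, sinh(ωT) = 2.077576
x(T) = p + (x₀−p)·cosh(ωT) + (ẋ₀/ω)·sinh(ωT) ⇒ p·(1 − cosh) = x(T) − x₀·cosh − (ẋ₀/ω)·sinh
numerator   = 0.2287 − (0.1388)·2.305715 − (0.5149/2.9556)·2.077576 = -0.453271
denominator = 1 − 2.305715 = -1.305715
p = -0.453271 / -1.305715 = 0.3471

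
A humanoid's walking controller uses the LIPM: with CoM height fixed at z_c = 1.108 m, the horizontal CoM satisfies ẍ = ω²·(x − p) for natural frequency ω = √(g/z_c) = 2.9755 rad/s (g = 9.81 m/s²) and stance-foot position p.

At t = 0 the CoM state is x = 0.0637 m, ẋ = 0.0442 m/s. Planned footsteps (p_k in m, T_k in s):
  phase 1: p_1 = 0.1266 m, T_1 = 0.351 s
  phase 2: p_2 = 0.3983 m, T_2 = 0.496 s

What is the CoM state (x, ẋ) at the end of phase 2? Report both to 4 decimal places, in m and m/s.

phase 1: p=0.1266, T=0.351, ωT=1.044400, cosh=1.596799, sinh=1.244896; start (x,ẋ)=(0.063700, 0.044200) → end (x,ẋ)=(0.044654, -0.162415)
phase 2: p=0.3983, T=0.496, ωT=1.475848, cosh=2.301664, sinh=2.073080; start (x,ẋ)=(0.044654, -0.162415) → end (x,ẋ)=(-0.528832, -2.555273)

x = -0.5288, ẋ = -2.5553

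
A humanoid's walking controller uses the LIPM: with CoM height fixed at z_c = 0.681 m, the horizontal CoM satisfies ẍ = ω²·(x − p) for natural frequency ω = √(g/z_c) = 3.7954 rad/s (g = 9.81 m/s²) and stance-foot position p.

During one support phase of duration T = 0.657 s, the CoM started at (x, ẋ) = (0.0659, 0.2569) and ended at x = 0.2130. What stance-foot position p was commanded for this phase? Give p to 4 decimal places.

p = 0.1169

ωT = 3.7954·0.657 = 2.493578; cosh(ωT) = 6.093560, sinh(ωT) = 6.010946
x(T) = p + (x₀−p)·cosh(ωT) + (ẋ₀/ω)·sinh(ωT) ⇒ p·(1 − cosh) = x(T) − x₀·cosh − (ẋ₀/ω)·sinh
numerator   = 0.2130 − (0.0659)·6.093560 − (0.2569/3.7954)·6.010946 = -0.595430
denominator = 1 − 6.093560 = -5.093560
p = -0.595430 / -5.093560 = 0.1169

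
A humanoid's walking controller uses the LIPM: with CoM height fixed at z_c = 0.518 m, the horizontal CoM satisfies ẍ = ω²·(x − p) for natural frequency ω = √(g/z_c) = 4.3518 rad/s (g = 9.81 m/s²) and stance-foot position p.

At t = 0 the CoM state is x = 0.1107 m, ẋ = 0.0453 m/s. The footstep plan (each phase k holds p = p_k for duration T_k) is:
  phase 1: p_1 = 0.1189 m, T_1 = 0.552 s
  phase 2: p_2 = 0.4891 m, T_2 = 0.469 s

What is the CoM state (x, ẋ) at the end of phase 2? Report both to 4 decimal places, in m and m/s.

phase 1: p=0.1189, T=0.552, ωT=2.402194, cosh=5.568951, sinh=5.478432; start (x,ẋ)=(0.110700, 0.045300) → end (x,ẋ)=(0.130262, 0.056777)
phase 2: p=0.4891, T=0.469, ωT=2.040994, cosh=3.914079, sinh=3.784180; start (x,ẋ)=(0.130262, 0.056777) → end (x,ẋ)=(-0.866048, -5.687108)

x = -0.8660, ẋ = -5.6871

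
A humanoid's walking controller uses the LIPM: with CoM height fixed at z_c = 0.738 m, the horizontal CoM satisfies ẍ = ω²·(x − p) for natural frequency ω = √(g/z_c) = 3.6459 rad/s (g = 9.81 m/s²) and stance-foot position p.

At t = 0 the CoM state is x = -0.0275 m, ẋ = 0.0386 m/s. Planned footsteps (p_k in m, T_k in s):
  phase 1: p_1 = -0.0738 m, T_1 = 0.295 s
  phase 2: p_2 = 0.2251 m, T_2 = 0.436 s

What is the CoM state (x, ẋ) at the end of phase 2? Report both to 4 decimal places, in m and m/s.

phase 1: p=-0.0738, T=0.295, ωT=1.075541, cosh=1.636345, sinh=1.295232; start (x,ẋ)=(-0.027500, 0.038600) → end (x,ẋ)=(0.015676, 0.281805)
phase 2: p=0.2251, T=0.436, ωT=1.589612, cosh=2.552927, sinh=2.348922; start (x,ẋ)=(0.015676, 0.281805) → end (x,ẋ)=(-0.127988, -1.074069)

x = -0.1280, ẋ = -1.0741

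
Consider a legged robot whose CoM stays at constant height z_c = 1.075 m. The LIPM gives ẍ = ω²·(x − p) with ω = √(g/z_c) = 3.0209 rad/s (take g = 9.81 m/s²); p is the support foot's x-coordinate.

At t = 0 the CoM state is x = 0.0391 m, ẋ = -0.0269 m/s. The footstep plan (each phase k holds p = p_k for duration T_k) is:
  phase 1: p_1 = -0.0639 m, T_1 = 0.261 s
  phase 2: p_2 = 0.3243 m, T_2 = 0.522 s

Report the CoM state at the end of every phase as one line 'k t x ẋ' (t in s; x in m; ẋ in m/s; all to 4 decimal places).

phase 1: p=-0.0639, T=0.261, ωT=0.788455, cosh=1.327271, sinh=0.872724; start (x,ẋ)=(0.039100, -0.026900) → end (x,ẋ)=(0.065038, 0.235847)
phase 2: p=0.3243, T=0.522, ωT=1.576910, cosh=2.523294, sinh=2.316682; start (x,ẋ)=(0.065038, 0.235847) → end (x,ẋ)=(-0.149028, -1.219328)

1 0.2610 0.0650 0.2358
2 0.7830 -0.1490 -1.2193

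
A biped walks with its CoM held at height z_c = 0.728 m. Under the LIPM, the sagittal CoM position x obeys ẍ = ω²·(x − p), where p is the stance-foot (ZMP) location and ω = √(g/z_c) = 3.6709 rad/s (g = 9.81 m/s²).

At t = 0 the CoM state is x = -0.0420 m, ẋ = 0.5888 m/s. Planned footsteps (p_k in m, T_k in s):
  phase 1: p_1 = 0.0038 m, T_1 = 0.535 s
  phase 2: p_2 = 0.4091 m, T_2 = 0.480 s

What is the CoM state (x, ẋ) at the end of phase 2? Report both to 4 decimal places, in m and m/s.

phase 1: p=0.0038, T=0.535, ωT=1.963932, cosh=3.633799, sinh=3.493494; start (x,ẋ)=(-0.042000, 0.588800) → end (x,ẋ)=(0.397717, 1.552230)
phase 2: p=0.4091, T=0.480, ωT=1.762032, cosh=2.997978, sinh=2.826282; start (x,ẋ)=(0.397717, 1.552230) → end (x,ẋ)=(1.570058, 4.535448)

x = 1.5701, ẋ = 4.5354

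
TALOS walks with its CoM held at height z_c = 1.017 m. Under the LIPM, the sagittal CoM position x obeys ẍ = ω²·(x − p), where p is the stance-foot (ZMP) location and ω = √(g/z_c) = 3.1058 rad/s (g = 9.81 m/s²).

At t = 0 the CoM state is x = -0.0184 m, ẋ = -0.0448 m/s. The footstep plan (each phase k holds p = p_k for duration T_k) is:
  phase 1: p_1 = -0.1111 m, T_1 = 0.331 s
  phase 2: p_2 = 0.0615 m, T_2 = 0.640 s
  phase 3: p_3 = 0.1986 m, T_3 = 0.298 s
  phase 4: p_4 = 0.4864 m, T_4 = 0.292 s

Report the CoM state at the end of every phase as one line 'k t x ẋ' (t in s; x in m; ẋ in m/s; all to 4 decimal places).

phase 1: p=-0.1111, T=0.331, ωT=1.028020, cosh=1.576620, sinh=1.218905; start (x,ẋ)=(-0.018400, -0.044800) → end (x,ẋ)=(0.017470, 0.280300)
phase 2: p=0.0615, T=0.640, ωT=1.987712, cosh=3.717912, sinh=3.580903; start (x,ẋ)=(0.017470, 0.280300) → end (x,ẋ)=(0.220980, 0.552451)
phase 3: p=0.1986, T=0.298, ωT=0.925528, cosh=1.459762, sinh=1.063440; start (x,ẋ)=(0.220980, 0.552451) → end (x,ẋ)=(0.420430, 0.880362)
phase 4: p=0.4864, T=0.292, ωT=0.906894, cosh=1.440197, sinh=1.036420; start (x,ẋ)=(0.420430, 0.880362) → end (x,ẋ)=(0.685172, 1.055544)

1 0.3310 0.0175 0.2803
2 0.9710 0.2210 0.5525
3 1.2690 0.4204 0.8804
4 1.5610 0.6852 1.0555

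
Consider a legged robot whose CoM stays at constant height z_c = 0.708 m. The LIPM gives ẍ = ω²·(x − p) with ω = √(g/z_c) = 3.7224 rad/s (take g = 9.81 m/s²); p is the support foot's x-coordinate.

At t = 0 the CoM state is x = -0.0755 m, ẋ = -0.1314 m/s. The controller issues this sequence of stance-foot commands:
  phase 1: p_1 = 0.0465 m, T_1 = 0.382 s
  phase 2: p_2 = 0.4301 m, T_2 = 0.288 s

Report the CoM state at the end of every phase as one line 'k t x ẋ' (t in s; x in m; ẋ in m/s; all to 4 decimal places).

phase 1: p=0.0465, T=0.382, ωT=1.421957, cosh=2.193233, sinh=1.951991; start (x,ẋ)=(-0.075500, -0.131400) → end (x,ẋ)=(-0.289979, -1.174654)
phase 2: p=0.4301, T=0.288, ωT=1.072051, cosh=1.631836, sinh=1.289530; start (x,ẋ)=(-0.289979, -1.174654) → end (x,ẋ)=(-1.151880, -5.373328)

1 0.3820 -0.2900 -1.1747
2 0.6700 -1.1519 -5.3733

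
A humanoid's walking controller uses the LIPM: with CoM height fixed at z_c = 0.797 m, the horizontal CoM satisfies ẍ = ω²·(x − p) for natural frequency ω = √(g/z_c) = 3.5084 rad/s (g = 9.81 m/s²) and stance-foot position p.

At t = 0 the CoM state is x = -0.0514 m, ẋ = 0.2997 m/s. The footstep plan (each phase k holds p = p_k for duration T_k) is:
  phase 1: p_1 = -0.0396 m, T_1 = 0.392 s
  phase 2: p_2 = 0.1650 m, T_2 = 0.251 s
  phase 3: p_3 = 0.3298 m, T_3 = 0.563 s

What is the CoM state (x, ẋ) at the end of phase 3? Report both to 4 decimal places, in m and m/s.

x = 0.4714, ẋ = 0.6232

phase 1: p=-0.0396, T=0.392, ωT=1.375293, cosh=2.104500, sinh=1.851735; start (x,ẋ)=(-0.051400, 0.299700) → end (x,ẋ)=(0.093749, 0.554059)
phase 2: p=0.1650, T=0.251, ωT=0.880608, cosh=1.413449, sinh=0.998918; start (x,ẋ)=(0.093749, 0.554059) → end (x,ẋ)=(0.222042, 0.533426)
phase 3: p=0.3298, T=0.563, ωT=1.975229, cosh=3.673501, sinh=3.534771; start (x,ẋ)=(0.222042, 0.533426) → end (x,ẋ)=(0.471388, 0.623196)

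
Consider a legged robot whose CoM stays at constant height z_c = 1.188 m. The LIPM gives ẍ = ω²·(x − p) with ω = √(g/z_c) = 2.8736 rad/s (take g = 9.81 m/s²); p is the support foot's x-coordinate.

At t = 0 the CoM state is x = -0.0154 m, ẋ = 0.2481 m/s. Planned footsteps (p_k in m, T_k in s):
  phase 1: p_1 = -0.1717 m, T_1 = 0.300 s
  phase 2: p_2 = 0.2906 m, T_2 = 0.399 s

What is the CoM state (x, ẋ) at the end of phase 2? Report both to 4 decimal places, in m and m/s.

x = 0.3986, ẋ = 0.7053

phase 1: p=-0.1717, T=0.300, ωT=0.862080, cosh=1.395182, sinh=0.972899; start (x,ẋ)=(-0.015400, 0.248100) → end (x,ẋ)=(0.130365, 0.783116)
phase 2: p=0.2906, T=0.399, ωT=1.146566, cosh=1.732547, sinh=1.414821; start (x,ẋ)=(0.130365, 0.783116) → end (x,ẋ)=(0.398553, 0.705329)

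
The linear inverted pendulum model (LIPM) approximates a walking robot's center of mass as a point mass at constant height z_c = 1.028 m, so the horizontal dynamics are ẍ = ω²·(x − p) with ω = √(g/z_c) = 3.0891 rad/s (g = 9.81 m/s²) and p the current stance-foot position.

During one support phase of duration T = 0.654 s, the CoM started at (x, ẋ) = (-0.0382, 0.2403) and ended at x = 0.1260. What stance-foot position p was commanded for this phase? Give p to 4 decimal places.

p = 0.0055

ωT = 3.0891·0.654 = 2.020271; cosh(ωT) = 3.836495, sinh(ωT) = 3.703876
x(T) = p + (x₀−p)·cosh(ωT) + (ẋ₀/ω)·sinh(ωT) ⇒ p·(1 − cosh) = x(T) − x₀·cosh − (ẋ₀/ω)·sinh
numerator   = 0.1260 − (-0.0382)·3.836495 − (0.2403/3.0891)·3.703876 = -0.015569
denominator = 1 − 3.836495 = -2.836495
p = -0.015569 / -2.836495 = 0.0055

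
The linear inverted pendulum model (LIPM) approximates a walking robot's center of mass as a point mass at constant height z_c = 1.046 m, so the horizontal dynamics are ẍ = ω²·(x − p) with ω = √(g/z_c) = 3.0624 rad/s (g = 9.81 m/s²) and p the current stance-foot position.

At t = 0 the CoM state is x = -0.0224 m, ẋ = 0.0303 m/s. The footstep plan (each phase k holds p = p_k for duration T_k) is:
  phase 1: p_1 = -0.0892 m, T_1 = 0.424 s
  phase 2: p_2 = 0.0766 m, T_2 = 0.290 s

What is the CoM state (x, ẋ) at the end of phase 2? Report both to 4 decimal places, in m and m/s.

x = 0.1857, ẋ = 0.5233

phase 1: p=-0.0892, T=0.424, ωT=1.298458, cosh=1.968297, sinh=1.695345; start (x,ẋ)=(-0.022400, 0.030300) → end (x,ẋ)=(0.059056, 0.406453)
phase 2: p=0.0766, T=0.290, ωT=0.888096, cosh=1.420968, sinh=1.009530; start (x,ẋ)=(0.059056, 0.406453) → end (x,ẋ)=(0.185660, 0.523319)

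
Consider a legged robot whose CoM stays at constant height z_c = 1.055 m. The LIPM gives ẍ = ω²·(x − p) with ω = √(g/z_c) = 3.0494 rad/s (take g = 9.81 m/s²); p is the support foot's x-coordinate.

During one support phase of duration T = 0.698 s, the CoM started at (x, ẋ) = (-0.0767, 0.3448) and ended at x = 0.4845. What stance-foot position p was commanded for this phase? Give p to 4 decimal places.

ωT = 3.0494·0.698 = 2.128481; cosh(ωT) = 4.260557, sinh(ωT) = 4.141539
x(T) = p + (x₀−p)·cosh(ωT) + (ẋ₀/ω)·sinh(ωT) ⇒ p·(1 − cosh) = x(T) − x₀·cosh − (ẋ₀/ω)·sinh
numerator   = 0.4845 − (-0.0767)·4.260557 − (0.3448/3.0494)·4.141539 = 0.342995
denominator = 1 − 4.260557 = -3.260557
p = 0.342995 / -3.260557 = -0.1052

p = -0.1052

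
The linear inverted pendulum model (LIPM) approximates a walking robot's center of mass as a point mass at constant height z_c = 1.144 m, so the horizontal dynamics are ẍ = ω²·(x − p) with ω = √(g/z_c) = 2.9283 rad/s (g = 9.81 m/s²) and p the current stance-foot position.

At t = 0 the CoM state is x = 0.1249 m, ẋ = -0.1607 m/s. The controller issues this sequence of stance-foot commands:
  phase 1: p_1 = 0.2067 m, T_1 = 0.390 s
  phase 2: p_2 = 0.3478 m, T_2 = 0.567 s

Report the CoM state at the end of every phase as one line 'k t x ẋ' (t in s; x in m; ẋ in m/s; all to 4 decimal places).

1 0.3900 -0.0117 -0.6144
2 0.9570 -1.1641 -4.3440

phase 1: p=0.2067, T=0.390, ωT=1.142037, cosh=1.726156, sinh=1.406988; start (x,ẋ)=(0.124900, -0.160700) → end (x,ẋ)=(-0.011713, -0.614416)
phase 2: p=0.3478, T=0.567, ωT=1.660346, cosh=2.725602, sinh=2.535529; start (x,ẋ)=(-0.011713, -0.614416) → end (x,ẋ)=(-1.164093, -4.343959)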